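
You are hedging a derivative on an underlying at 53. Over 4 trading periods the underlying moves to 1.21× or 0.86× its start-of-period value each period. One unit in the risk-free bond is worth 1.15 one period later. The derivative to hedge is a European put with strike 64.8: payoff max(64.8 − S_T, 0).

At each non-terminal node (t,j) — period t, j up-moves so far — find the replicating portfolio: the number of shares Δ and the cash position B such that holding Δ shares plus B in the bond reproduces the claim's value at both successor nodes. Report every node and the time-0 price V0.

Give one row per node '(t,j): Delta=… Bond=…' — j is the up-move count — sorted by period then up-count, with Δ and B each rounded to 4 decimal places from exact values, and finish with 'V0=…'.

(0,0): Delta=-0.1378 Bond=8.0638
(1,0): Delta=-0.4811 Bond=24.9183
(1,1): Delta=-0.0873 Bond=6.0365
(2,0): Delta=-1.0000 Bond=48.9981
(2,1): Delta=-0.4047 Bond=24.4474
(2,2): Delta=-0.0407 Bond=3.3202
(3,0): Delta=-1.0000 Bond=56.3478
(3,1): Delta=-1.0000 Bond=56.3478
(3,2): Delta=-0.3172 Bond=22.2731
(3,3): Delta=0.0000 Bond=0.0000
V0=0.7597

Risk-neutral probability p* = (R−d)/(u−d) = (1.15−0.86)/(1.21−0.86) = 0.8286.
Terminal payoffs: V(4,0)=35.8086, V(4,1)=24.0097, V(4,2)=7.4090, V(4,3)=0.0000, V(4,4)=0.0000
(3,0): S=33.7110. Δ = (V_up−V_dn)/(S_up−S_dn) = (24.0097−35.8086)/(40.7903−28.9914) = -1.0000. V = [p*·24.0097 + (1−p*)·35.8086]/1.15 = 22.6369. B = V − Δ·S = 56.3478.
(3,1): S=47.4305. Δ = (V_up−V_dn)/(S_up−S_dn) = (7.4090−24.0097)/(57.3910−40.7903) = -1.0000. V = [p*·7.4090 + (1−p*)·24.0097]/1.15 = 8.9173. B = V − Δ·S = 56.3478.
(3,2): S=66.7337. Δ = (V_up−V_dn)/(S_up−S_dn) = (0.0000−7.4090)/(80.7478−57.3910) = -0.3172. V = [p*·0.0000 + (1−p*)·7.4090]/1.15 = 1.1045. B = V − Δ·S = 22.2731.
(3,3): S=93.8927. Δ = (V_up−V_dn)/(S_up−S_dn) = (0.0000−0.0000)/(113.6102−80.7478) = 0.0000. V = [p*·0.0000 + (1−p*)·0.0000]/1.15 = 0.0000. B = V − Δ·S = 0.0000.
(2,0): S=39.1988. Δ = (V_up−V_dn)/(S_up−S_dn) = (8.9173−22.6369)/(47.4305−33.7110) = -1.0000. V = [p*·8.9173 + (1−p*)·22.6369]/1.15 = 9.7993. B = V − Δ·S = 48.9981.
(2,1): S=55.1518. Δ = (V_up−V_dn)/(S_up−S_dn) = (1.1045−8.9173)/(66.7337−47.4305) = -0.4047. V = [p*·1.1045 + (1−p*)·8.9173]/1.15 = 2.1250. B = V − Δ·S = 24.4474.
(2,2): S=77.5973. Δ = (V_up−V_dn)/(S_up−S_dn) = (0.0000−1.1045)/(93.8927−66.7337) = -0.0407. V = [p*·0.0000 + (1−p*)·1.1045]/1.15 = 0.1646. B = V − Δ·S = 3.3202.
(1,0): S=45.5800. Δ = (V_up−V_dn)/(S_up−S_dn) = (2.1250−9.7993)/(55.1518−39.1988) = -0.4811. V = [p*·2.1250 + (1−p*)·9.7993]/1.15 = 2.9919. B = V − Δ·S = 24.9183.
(1,1): S=64.1300. Δ = (V_up−V_dn)/(S_up−S_dn) = (0.1646−2.1250)/(77.5973−55.1518) = -0.0873. V = [p*·0.1646 + (1−p*)·2.1250]/1.15 = 0.4354. B = V − Δ·S = 6.0365.
(0,0): S=53.0000. Δ = (V_up−V_dn)/(S_up−S_dn) = (0.4354−2.9919)/(64.1300−45.5800) = -0.1378. V = [p*·0.4354 + (1−p*)·2.9919]/1.15 = 0.7597. B = V − Δ·S = 8.0638.
Root portfolio cost Δ·53+B reproduces V0=0.7597.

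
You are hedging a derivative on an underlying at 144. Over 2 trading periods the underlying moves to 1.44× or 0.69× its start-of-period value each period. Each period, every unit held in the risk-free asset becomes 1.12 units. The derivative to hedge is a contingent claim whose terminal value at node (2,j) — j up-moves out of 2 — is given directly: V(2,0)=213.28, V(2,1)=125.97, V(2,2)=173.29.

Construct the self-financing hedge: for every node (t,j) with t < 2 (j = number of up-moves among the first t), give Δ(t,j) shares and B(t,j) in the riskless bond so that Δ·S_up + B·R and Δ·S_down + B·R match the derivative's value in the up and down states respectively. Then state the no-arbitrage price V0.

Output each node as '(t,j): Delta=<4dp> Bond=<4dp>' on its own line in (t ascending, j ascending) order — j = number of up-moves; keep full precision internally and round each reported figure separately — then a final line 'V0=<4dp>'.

Under the risk-neutral measure, an up-move has probability p* = (R−d)/(u−d) = 0.5733 and values discount at R = 1.12.
At expiry t=2: V(2,0)=213.2800, V(2,1)=125.9700, V(2,2)=173.2900
(1,0): S=99.3600. Δ = (V_up−V_dn)/(S_up−S_dn) = (125.9700−213.2800)/(143.0784−68.5584) = -1.1716. V = [p*·125.9700 + (1−p*)·213.2800]/1.12 = 145.7342. B = V − Δ·S = 262.1475.
(1,1): S=207.3600. Δ = (V_up−V_dn)/(S_up−S_dn) = (173.2900−125.9700)/(298.5984−143.0784) = 0.3043. V = [p*·173.2900 + (1−p*)·125.9700]/1.12 = 136.6965. B = V − Δ·S = 73.6032.
(0,0): S=144.0000. Δ = (V_up−V_dn)/(S_up−S_dn) = (136.6965−145.7342)/(207.3600−99.3600) = -0.0837. V = [p*·136.6965 + (1−p*)·145.7342]/1.12 = 125.4934. B = V − Δ·S = 137.5436.
Self-financing check: at every node Δ·S+B equals the discounted successor values.

(0,0): Delta=-0.0837 Bond=137.5436
(1,0): Delta=-1.1716 Bond=262.1475
(1,1): Delta=0.3043 Bond=73.6032
V0=125.4934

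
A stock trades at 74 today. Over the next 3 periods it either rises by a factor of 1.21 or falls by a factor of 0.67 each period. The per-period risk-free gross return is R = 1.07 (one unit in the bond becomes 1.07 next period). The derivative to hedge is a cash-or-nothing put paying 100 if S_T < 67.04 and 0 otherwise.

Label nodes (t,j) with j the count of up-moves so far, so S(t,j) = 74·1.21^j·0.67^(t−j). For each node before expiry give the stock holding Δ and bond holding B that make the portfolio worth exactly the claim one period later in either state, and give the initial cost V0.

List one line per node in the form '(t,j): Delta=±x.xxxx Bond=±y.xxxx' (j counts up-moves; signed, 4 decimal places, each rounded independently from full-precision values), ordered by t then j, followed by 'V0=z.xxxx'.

(0,0): Delta=-0.8395 Bond=75.7407
(1,0): Delta=-2.5857 Bond=167.6188
(1,1): Delta=-0.5011 Bond=50.7409
(2,0): Delta=0.0000 Bond=93.4579
(2,1): Delta=-3.0868 Bond=209.4150
(2,2): Delta=0.0000 Bond=0.0000
V0=13.6153

No-arbitrage ⇒ martingale measure with p* = (R−d)/(u−d) = 0.7407.
At expiry t=3: V(3,0)=100.0000, V(3,1)=100.0000, V(3,2)=0.0000, V(3,3)=0.0000
(2,0): S=33.2186. Δ = (V_up−V_dn)/(S_up−S_dn) = (100.0000−100.0000)/(40.1945−22.2565) = 0.0000. V = [p*·100.0000 + (1−p*)·100.0000]/1.07 = 93.4579. B = V − Δ·S = 93.4579.
(2,1): S=59.9918. Δ = (V_up−V_dn)/(S_up−S_dn) = (0.0000−100.0000)/(72.5901−40.1945) = -3.0868. V = [p*·0.0000 + (1−p*)·100.0000]/1.07 = 24.2298. B = V − Δ·S = 209.4150.
(2,2): S=108.3434. Δ = (V_up−V_dn)/(S_up−S_dn) = (0.0000−0.0000)/(131.0955−72.5901) = 0.0000. V = [p*·0.0000 + (1−p*)·0.0000]/1.07 = 0.0000. B = V − Δ·S = 0.0000.
(1,0): S=49.5800. Δ = (V_up−V_dn)/(S_up−S_dn) = (24.2298−93.4579)/(59.9918−33.2186) = -2.5857. V = [p*·24.2298 + (1−p*)·93.4579]/1.07 = 39.4186. B = V − Δ·S = 167.6188.
(1,1): S=89.5400. Δ = (V_up−V_dn)/(S_up−S_dn) = (0.0000−24.2298)/(108.3434−59.9918) = -0.5011. V = [p*·0.0000 + (1−p*)·24.2298]/1.07 = 5.8709. B = V − Δ·S = 50.7409.
(0,0): S=74.0000. Δ = (V_up−V_dn)/(S_up−S_dn) = (5.8709−39.4186)/(89.5400−49.5800) = -0.8395. V = [p*·5.8709 + (1−p*)·39.4186]/1.07 = 13.6153. B = V − Δ·S = 75.7407.
Self-financing check: at every node Δ·S+B equals the discounted successor values.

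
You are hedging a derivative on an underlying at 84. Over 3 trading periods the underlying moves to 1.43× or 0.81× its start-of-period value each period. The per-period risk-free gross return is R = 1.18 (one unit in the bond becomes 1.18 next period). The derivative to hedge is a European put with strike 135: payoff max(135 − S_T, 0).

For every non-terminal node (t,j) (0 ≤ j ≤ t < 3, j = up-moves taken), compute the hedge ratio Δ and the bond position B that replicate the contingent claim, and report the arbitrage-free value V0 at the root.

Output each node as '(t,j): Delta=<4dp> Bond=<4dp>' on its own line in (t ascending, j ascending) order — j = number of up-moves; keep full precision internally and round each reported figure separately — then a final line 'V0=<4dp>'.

(0,0): Delta=-0.4495 Bond=51.3205
(1,0): Delta=-0.9504 Bond=94.6396
(1,1): Delta=-0.2578 Bond=37.5303
(2,0): Delta=-1.0000 Bond=114.4068
(2,1): Delta=-0.9315 Bond=109.8287
(2,2): Delta=0.0000 Bond=0.0000
V0=13.5604

Since d<R<u, set p* = (R−d)/(u−d) = 0.5968; price each node as the discounted p*-expectation of its children.
Payoff layer (t=3): V(3,0)=90.3590, V(3,1)=56.1893, V(3,2)=0.0000, V(3,3)=0.0000
Node (2,0) S=55.1124: V=(p*·56.1893+(1−p*)·90.3590)/1.18=59.2944; Δ=(56.1893−90.3590)/(78.8107−44.6410)=-1.0000; B=V−Δ·S=114.4068
Node (2,1) S=97.2972: V=(p*·0.0000+(1−p*)·56.1893)/1.18=19.2008; Δ=(0.0000−56.1893)/(139.1350−78.8107)=-0.9315; B=V−Δ·S=109.8287
Node (2,2) S=171.7716: V=(p*·0.0000+(1−p*)·0.0000)/1.18=0.0000; Δ=(0.0000−0.0000)/(245.6334−139.1350)=0.0000; B=V−Δ·S=0.0000
Node (1,0) S=68.0400: V=(p*·19.2008+(1−p*)·59.2944)/1.18=29.9725; Δ=(19.2008−59.2944)/(97.2972−55.1124)=-0.9504; B=V−Δ·S=94.6396
Node (1,1) S=120.1200: V=(p*·0.0000+(1−p*)·19.2008)/1.18=6.5612; Δ=(0.0000−19.2008)/(171.7716−97.2972)=-0.2578; B=V−Δ·S=37.5303
Node (0,0) S=84.0000: V=(p*·6.5612+(1−p*)·29.9725)/1.18=13.5604; Δ=(6.5612−29.9725)/(120.1200−68.0400)=-0.4495; B=V−Δ·S=51.3205
Check: Δ(0,0)·S0 + B(0,0) = 13.5604 = V0.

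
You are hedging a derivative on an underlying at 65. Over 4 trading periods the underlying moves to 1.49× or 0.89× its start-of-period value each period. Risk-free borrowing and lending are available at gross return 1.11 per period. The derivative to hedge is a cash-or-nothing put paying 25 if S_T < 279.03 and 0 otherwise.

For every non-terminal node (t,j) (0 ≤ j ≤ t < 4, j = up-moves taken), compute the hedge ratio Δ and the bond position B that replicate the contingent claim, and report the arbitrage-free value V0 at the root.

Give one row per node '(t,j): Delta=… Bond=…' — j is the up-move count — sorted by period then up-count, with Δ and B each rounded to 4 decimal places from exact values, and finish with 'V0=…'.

The replicating-portfolio and risk-neutral prices coincide; use p* = (1.11−0.89)/(1.49−0.89) = 0.3667 for the latter.
Terminal values V(4,·): V(4,0)=25.0000, V(4,1)=25.0000, V(4,2)=25.0000, V(4,3)=25.0000, V(4,4)=0.0000
  t=3,j=0: stock 45.8230 → up 68.2762 (V=25.0000), down 40.7825 (V=25.0000). Price 22.5225; hedge Δ=0.0000, bond B=22.5225.
  t=3,j=1: stock 76.7149 → up 114.3052 (V=25.0000), down 68.2762 (V=25.0000). Price 22.5225; hedge Δ=0.0000, bond B=22.5225.
  t=3,j=2: stock 128.4328 → up 191.3648 (V=25.0000), down 114.3052 (V=25.0000). Price 22.5225; hedge Δ=0.0000, bond B=22.5225.
  t=3,j=3: stock 215.0167 → up 320.3749 (V=0.0000), down 191.3648 (V=25.0000). Price 14.2643; hedge Δ=-0.1938, bond B=55.9309.
  t=2,j=0: stock 51.4865 → up 76.7149 (V=22.5225), down 45.8230 (V=22.5225). Price 20.2906; hedge Δ=0.0000, bond B=20.2906.
  t=2,j=1: stock 86.1965 → up 128.4328 (V=22.5225), down 76.7149 (V=22.5225). Price 20.2906; hedge Δ=0.0000, bond B=20.2906.
  t=2,j=2: stock 144.3065 → up 215.0167 (V=14.2643), down 128.4328 (V=22.5225). Price 17.5626; hedge Δ=-0.0954, bond B=31.3264.
  t=1,j=0: stock 57.8500 → up 86.1965 (V=20.2906), down 51.4865 (V=20.2906). Price 18.2798; hedge Δ=0.0000, bond B=18.2798.
  t=1,j=1: stock 96.8500 → up 144.3065 (V=17.5626), down 86.1965 (V=20.2906). Price 17.3787; hedge Δ=-0.0469, bond B=21.9252.
  t=0,j=0: stock 65.0000 → up 96.8500 (V=17.3787), down 57.8500 (V=18.2798). Price 16.1706; hedge Δ=-0.0231, bond B=17.6725.
Self-financing check: at every node Δ·S+B equals the discounted successor values.

(0,0): Delta=-0.0231 Bond=17.6725
(1,0): Delta=0.0000 Bond=18.2798
(1,1): Delta=-0.0469 Bond=21.9252
(2,0): Delta=0.0000 Bond=20.2906
(2,1): Delta=0.0000 Bond=20.2906
(2,2): Delta=-0.0954 Bond=31.3264
(3,0): Delta=0.0000 Bond=22.5225
(3,1): Delta=0.0000 Bond=22.5225
(3,2): Delta=0.0000 Bond=22.5225
(3,3): Delta=-0.1938 Bond=55.9309
V0=16.1706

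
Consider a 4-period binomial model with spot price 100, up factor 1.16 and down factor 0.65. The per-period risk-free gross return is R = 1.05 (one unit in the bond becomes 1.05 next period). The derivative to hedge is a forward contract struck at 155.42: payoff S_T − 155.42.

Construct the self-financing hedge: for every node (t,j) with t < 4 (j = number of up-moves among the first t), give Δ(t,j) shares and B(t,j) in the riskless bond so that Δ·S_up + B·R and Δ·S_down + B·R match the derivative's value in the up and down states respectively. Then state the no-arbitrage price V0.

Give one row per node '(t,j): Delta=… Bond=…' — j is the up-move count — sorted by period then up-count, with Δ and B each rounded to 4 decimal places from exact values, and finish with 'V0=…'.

Under the risk-neutral measure, an up-move has probability p* = (R−d)/(u−d) = 0.7843 and values discount at R = 1.05.
Payoff layer (t=4): V(4,0)=-137.5694, V(4,1)=-123.5635, V(4,2)=-98.5684, V(4,3)=-53.9618, V(4,4)=25.6439
  t=3,j=0: stock 27.4625 → up 31.8565 (V=-123.5635), down 17.8506 (V=-137.5694). Price -120.5565; hedge Δ=1.0000, bond B=-148.0190.
  t=3,j=1: stock 49.0100 → up 56.8516 (V=-98.5684), down 31.8565 (V=-123.5635). Price -99.0090; hedge Δ=1.0000, bond B=-148.0190.
  t=3,j=2: stock 87.4640 → up 101.4582 (V=-53.9618), down 56.8516 (V=-98.5684). Price -60.5550; hedge Δ=1.0000, bond B=-148.0190.
  t=3,j=3: stock 156.0896 → up 181.0639 (V=25.6439), down 101.4582 (V=-53.9618). Price 8.0706; hedge Δ=1.0000, bond B=-148.0190.
  t=2,j=0: stock 42.2500 → up 49.0100 (V=-99.0090), down 27.4625 (V=-120.5565). Price -98.7205; hedge Δ=1.0000, bond B=-140.9705.
  t=2,j=1: stock 75.4000 → up 87.4640 (V=-60.5550), down 49.0100 (V=-99.0090). Price -65.5705; hedge Δ=1.0000, bond B=-140.9705.
  t=2,j=2: stock 134.5600 → up 156.0896 (V=8.0706), down 87.4640 (V=-60.5550). Price -6.4105; hedge Δ=1.0000, bond B=-140.9705.
  t=1,j=0: stock 65.0000 → up 75.4000 (V=-65.5705), down 42.2500 (V=-98.7205). Price -69.2576; hedge Δ=1.0000, bond B=-134.2576.
  t=1,j=1: stock 116.0000 → up 134.5600 (V=-6.4105), down 75.4000 (V=-65.5705). Price -18.2576; hedge Δ=1.0000, bond B=-134.2576.
  t=0,j=0: stock 100.0000 → up 116.0000 (V=-18.2576), down 65.0000 (V=-69.2576). Price -27.8644; hedge Δ=1.0000, bond B=-127.8644.
Self-financing check: at every node Δ·S+B equals the discounted successor values.

(0,0): Delta=1.0000 Bond=-127.8644
(1,0): Delta=1.0000 Bond=-134.2576
(1,1): Delta=1.0000 Bond=-134.2576
(2,0): Delta=1.0000 Bond=-140.9705
(2,1): Delta=1.0000 Bond=-140.9705
(2,2): Delta=1.0000 Bond=-140.9705
(3,0): Delta=1.0000 Bond=-148.0190
(3,1): Delta=1.0000 Bond=-148.0190
(3,2): Delta=1.0000 Bond=-148.0190
(3,3): Delta=1.0000 Bond=-148.0190
V0=-27.8644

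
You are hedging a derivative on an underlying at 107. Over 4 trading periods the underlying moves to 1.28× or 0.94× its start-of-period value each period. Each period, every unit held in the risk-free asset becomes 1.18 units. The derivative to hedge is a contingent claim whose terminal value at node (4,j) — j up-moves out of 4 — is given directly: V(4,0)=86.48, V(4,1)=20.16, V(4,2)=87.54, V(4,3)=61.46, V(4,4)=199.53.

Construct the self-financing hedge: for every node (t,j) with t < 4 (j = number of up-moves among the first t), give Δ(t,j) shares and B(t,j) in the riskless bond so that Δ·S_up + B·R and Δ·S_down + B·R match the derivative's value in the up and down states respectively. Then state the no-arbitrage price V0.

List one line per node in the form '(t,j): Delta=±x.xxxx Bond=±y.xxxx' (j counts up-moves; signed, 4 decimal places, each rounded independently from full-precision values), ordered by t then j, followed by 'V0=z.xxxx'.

(0,0): Delta=0.7989 Bond=-34.0536
(1,0): Delta=0.1942 Bond=20.6375
(1,1): Delta=0.9839 Bond=-65.5253
(2,0): Delta=0.7397 Bond=-27.2206
(2,1): Delta=0.0273 Bond=45.8410
(2,2): Delta=1.2766 Bond=-128.6369
(3,0): Delta=-2.1948 Bond=228.6740
(3,1): Delta=1.6376 Bond=-140.7846
(3,2): Delta=-0.4655 Bond=135.2911
(3,3): Delta=1.8097 Bond=-271.4093
V0=51.4263

Risk-neutral probability p* = (R−d)/(u−d) = (1.18−0.94)/(1.28−0.94) = 0.7059.
Terminal payoffs: V(4,0)=86.4800, V(4,1)=20.1600, V(4,2)=87.5400, V(4,3)=61.4600, V(4,4)=199.5300
  t=3,j=0: stock 88.8725 → up 113.7568 (V=20.1600), down 83.5401 (V=86.4800). Price 33.6152; hedge Δ=-2.1948, bond B=228.6740.
  t=3,j=1: stock 121.0179 → up 154.9029 (V=87.5400), down 113.7568 (V=20.1600). Price 57.3918; hedge Δ=1.6376, bond B=-140.7846.
  t=3,j=2: stock 164.7903 → up 210.9315 (V=61.4600), down 154.9029 (V=87.5400). Price 58.5852; hedge Δ=-0.4655, bond B=135.2911.
  t=3,j=3: stock 224.3953 → up 287.2259 (V=199.5300), down 210.9315 (V=61.4600). Price 134.6790; hedge Δ=1.8097, bond B=-271.4093.
  t=2,j=0: stock 94.5452 → up 121.0179 (V=57.3918), down 88.8725 (V=33.6152). Price 42.7108; hedge Δ=0.7397, bond B=-27.2206.
  t=2,j=1: stock 128.7424 → up 164.7903 (V=58.5852), down 121.0179 (V=57.3918). Price 49.3510; hedge Δ=0.0273, bond B=45.8410.
  t=2,j=2: stock 175.3088 → up 224.3953 (V=134.6790), down 164.7903 (V=58.5852). Price 95.1682; hedge Δ=1.2766, bond B=-128.6369.
  t=1,j=0: stock 100.5800 → up 128.7424 (V=49.3510), down 94.5452 (V=42.7108). Price 40.1678; hedge Δ=0.1942, bond B=20.6375.
  t=1,j=1: stock 136.9600 → up 175.3088 (V=95.1682), down 128.7424 (V=49.3510). Price 69.2310; hedge Δ=0.9839, bond B=-65.5253.
  t=0,j=0: stock 107.0000 → up 136.9600 (V=69.2310), down 100.5800 (V=40.1678). Price 51.4263; hedge Δ=0.7989, bond B=-34.0536.
Check: Δ(0,0)·S0 + B(0,0) = 51.4263 = V0.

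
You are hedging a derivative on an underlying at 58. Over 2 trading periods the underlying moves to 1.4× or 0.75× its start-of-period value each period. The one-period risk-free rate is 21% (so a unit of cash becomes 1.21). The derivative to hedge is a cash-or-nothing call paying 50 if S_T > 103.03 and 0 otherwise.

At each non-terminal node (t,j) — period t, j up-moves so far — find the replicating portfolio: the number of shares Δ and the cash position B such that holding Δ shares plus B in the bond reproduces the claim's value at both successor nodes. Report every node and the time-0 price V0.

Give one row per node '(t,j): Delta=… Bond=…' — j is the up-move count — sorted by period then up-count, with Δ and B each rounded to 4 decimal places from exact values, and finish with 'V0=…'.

(0,0): Delta=0.7757 Bond=-27.8863
(1,0): Delta=0.0000 Bond=0.0000
(1,1): Delta=0.9473 Bond=-47.6796
V0=17.1036

Since d<R<u, set p* = (R−d)/(u−d) = 0.7077; price each node as the discounted p*-expectation of its children.
At expiry t=2: V(2,0)=0.0000, V(2,1)=0.0000, V(2,2)=50.0000
Node (1,0) S=43.5000: V=(p*·0.0000+(1−p*)·0.0000)/1.21=0.0000; Δ=(0.0000−0.0000)/(60.9000−32.6250)=0.0000; B=V−Δ·S=0.0000
Node (1,1) S=81.2000: V=(p*·50.0000+(1−p*)·0.0000)/1.21=29.2435; Δ=(50.0000−0.0000)/(113.6800−60.9000)=0.9473; B=V−Δ·S=-47.6796
Node (0,0) S=58.0000: V=(p*·29.2435+(1−p*)·0.0000)/1.21=17.1036; Δ=(29.2435−0.0000)/(81.2000−43.5000)=0.7757; B=V−Δ·S=-27.8863
Self-financing check: at every node Δ·S+B equals the discounted successor values.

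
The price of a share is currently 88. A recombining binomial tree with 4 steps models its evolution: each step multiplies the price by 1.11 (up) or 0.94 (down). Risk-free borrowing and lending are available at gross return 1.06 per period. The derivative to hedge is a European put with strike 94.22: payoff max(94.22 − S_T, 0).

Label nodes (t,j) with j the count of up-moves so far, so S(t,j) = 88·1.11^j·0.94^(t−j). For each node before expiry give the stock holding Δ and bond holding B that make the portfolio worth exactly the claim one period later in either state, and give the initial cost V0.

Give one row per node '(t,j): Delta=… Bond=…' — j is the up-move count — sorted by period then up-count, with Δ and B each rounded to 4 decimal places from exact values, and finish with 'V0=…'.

(0,0): Delta=-0.1523 Bond=14.2993
(1,0): Delta=-0.4120 Bond=36.6375
(1,1): Delta=-0.0607 Bond=6.2071
(2,0): Delta=-0.9202 Bond=78.3525
(2,1): Delta=-0.2327 Bond=22.3705
(2,2): Delta=0.0000 Bond=0.0000
(3,0): Delta=-1.0000 Bond=88.8868
(3,1): Delta=-0.8920 Bond=80.6232
(3,2): Delta=0.0000 Bond=0.0000
(3,3): Delta=0.0000 Bond=0.0000
V0=0.8960

Since d<R<u, set p* = (R−d)/(u−d) = 0.7059; price each node as the discounted p*-expectation of its children.
Terminal values V(4,·): V(4,0)=25.5141, V(4,1)=13.0886, V(4,2)=0.0000, V(4,3)=0.0000, V(4,4)=0.0000
Node (3,0) S=73.0914: V=(p*·13.0886+(1−p*)·25.5141)/1.06=15.7954; Δ=(13.0886−25.5141)/(81.1314−68.7059)=-1.0000; B=V−Δ·S=88.8868
Node (3,1) S=86.3100: V=(p*·0.0000+(1−p*)·13.0886)/1.06=3.6317; Δ=(0.0000−13.0886)/(95.8042−81.1314)=-0.8920; B=V−Δ·S=80.6232
Node (3,2) S=101.9193: V=(p*·0.0000+(1−p*)·0.0000)/1.06=0.0000; Δ=(0.0000−0.0000)/(113.1304−95.8042)=0.0000; B=V−Δ·S=0.0000
Node (3,3) S=120.3515: V=(p*·0.0000+(1−p*)·0.0000)/1.06=0.0000; Δ=(0.0000−0.0000)/(133.5902−113.1304)=0.0000; B=V−Δ·S=0.0000
Node (2,0) S=77.7568: V=(p*·3.6317+(1−p*)·15.7954)/1.06=6.8012; Δ=(3.6317−15.7954)/(86.3100−73.0914)=-0.9202; B=V−Δ·S=78.3525
Node (2,1) S=91.8192: V=(p*·0.0000+(1−p*)·3.6317)/1.06=1.0077; Δ=(0.0000−3.6317)/(101.9193−86.3100)=-0.2327; B=V−Δ·S=22.3705
Node (2,2) S=108.4248: V=(p*·0.0000+(1−p*)·0.0000)/1.06=0.0000; Δ=(0.0000−0.0000)/(120.3515−101.9193)=0.0000; B=V−Δ·S=0.0000
Node (1,0) S=82.7200: V=(p*·1.0077+(1−p*)·6.8012)/1.06=2.5582; Δ=(1.0077−6.8012)/(91.8192−77.7568)=-0.4120; B=V−Δ·S=36.6375
Node (1,1) S=97.6800: V=(p*·0.0000+(1−p*)·1.0077)/1.06=0.2796; Δ=(0.0000−1.0077)/(108.4248−91.8192)=-0.0607; B=V−Δ·S=6.2071
Node (0,0) S=88.0000: V=(p*·0.2796+(1−p*)·2.5582)/1.06=0.8960; Δ=(0.2796−2.5582)/(97.6800−82.7200)=-0.1523; B=V−Δ·S=14.2993
Check: Δ(0,0)·S0 + B(0,0) = 0.8960 = V0.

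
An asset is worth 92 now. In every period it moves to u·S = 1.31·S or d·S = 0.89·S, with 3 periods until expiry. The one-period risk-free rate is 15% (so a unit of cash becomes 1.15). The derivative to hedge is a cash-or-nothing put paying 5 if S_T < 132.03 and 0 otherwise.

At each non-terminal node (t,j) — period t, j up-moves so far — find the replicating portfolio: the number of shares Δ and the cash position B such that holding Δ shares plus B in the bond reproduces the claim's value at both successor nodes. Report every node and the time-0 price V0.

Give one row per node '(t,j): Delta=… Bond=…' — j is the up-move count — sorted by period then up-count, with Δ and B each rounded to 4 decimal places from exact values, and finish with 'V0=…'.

The replicating-portfolio and risk-neutral prices coincide; use p* = (1.15−0.89)/(1.31−0.89) = 0.6190 for the latter.
Payoff layer (t=3): V(3,0)=5.0000, V(3,1)=5.0000, V(3,2)=0.0000, V(3,3)=0.0000
(2,0): S=72.8732. Δ = (V_up−V_dn)/(S_up−S_dn) = (5.0000−5.0000)/(95.4639−64.8571) = 0.0000. V = [p*·5.0000 + (1−p*)·5.0000]/1.15 = 4.3478. B = V − Δ·S = 4.3478.
(2,1): S=107.2628. Δ = (V_up−V_dn)/(S_up−S_dn) = (0.0000−5.0000)/(140.5143−95.4639) = -0.1110. V = [p*·0.0000 + (1−p*)·5.0000]/1.15 = 1.6563. B = V − Δ·S = 13.5611.
(2,2): S=157.8812. Δ = (V_up−V_dn)/(S_up−S_dn) = (0.0000−0.0000)/(206.8244−140.5143) = 0.0000. V = [p*·0.0000 + (1−p*)·0.0000]/1.15 = 0.0000. B = V − Δ·S = 0.0000.
(1,0): S=81.8800. Δ = (V_up−V_dn)/(S_up−S_dn) = (1.6563−4.3478)/(107.2628−72.8732) = -0.0783. V = [p*·1.6563 + (1−p*)·4.3478]/1.15 = 2.3319. B = V − Δ·S = 8.7402.
(1,1): S=120.5200. Δ = (V_up−V_dn)/(S_up−S_dn) = (0.0000−1.6563)/(157.8812−107.2628) = -0.0327. V = [p*·0.0000 + (1−p*)·1.6563]/1.15 = 0.5487. B = V − Δ·S = 4.4923.
(0,0): S=92.0000. Δ = (V_up−V_dn)/(S_up−S_dn) = (0.5487−2.3319)/(120.5200−81.8800) = -0.0461. V = [p*·0.5487 + (1−p*)·2.3319]/1.15 = 1.0678. B = V − Δ·S = 5.3135.
Self-financing check: at every node Δ·S+B equals the discounted successor values.

(0,0): Delta=-0.0461 Bond=5.3135
(1,0): Delta=-0.0783 Bond=8.7402
(1,1): Delta=-0.0327 Bond=4.4923
(2,0): Delta=0.0000 Bond=4.3478
(2,1): Delta=-0.1110 Bond=13.5611
(2,2): Delta=0.0000 Bond=0.0000
V0=1.0678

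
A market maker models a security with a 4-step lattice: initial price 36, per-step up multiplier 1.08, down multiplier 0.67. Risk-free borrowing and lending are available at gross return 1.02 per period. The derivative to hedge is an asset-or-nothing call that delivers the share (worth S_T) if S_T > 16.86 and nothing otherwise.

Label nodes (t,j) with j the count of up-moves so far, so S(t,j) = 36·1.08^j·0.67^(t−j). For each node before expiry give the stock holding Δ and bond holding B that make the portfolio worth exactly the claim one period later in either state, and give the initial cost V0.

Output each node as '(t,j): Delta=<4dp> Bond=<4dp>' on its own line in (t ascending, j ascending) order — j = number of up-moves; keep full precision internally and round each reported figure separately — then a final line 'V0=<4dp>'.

(0,0): Delta=1.0401 Bond=-1.5607
(1,0): Delta=1.2747 Bond=-7.2522
(1,1): Delta=1.0151 Bond=-0.6216
(2,0): Delta=2.3809 Bond=-25.2740
(2,1): Delta=1.1571 Bond=-4.3327
(2,2): Delta=1.0000 Bond=0.0000
(3,0): Delta=0.0000 Bond=0.0000
(3,1): Delta=2.6341 Bond=-30.1988
(3,2): Delta=1.0000 Bond=0.0000
(3,3): Delta=1.0000 Bond=0.0000
V0=35.8813

Risk-neutral probability p* = (R−d)/(u−d) = (1.02−0.67)/(1.08−0.67) = 0.8537.
At expiry t=4: V(4,0)=0.0000, V(4,1)=0.0000, V(4,2)=18.8495, V(4,3)=30.3843, V(4,4)=48.9776
Node (3,0) S=10.8275: V=(p*·0.0000+(1−p*)·0.0000)/1.02=0.0000; Δ=(0.0000−0.0000)/(11.6937−7.2544)=0.0000; B=V−Δ·S=0.0000
Node (3,1) S=17.4532: V=(p*·18.8495+(1−p*)·0.0000)/1.02=15.7755; Δ=(18.8495−0.0000)/(18.8495−11.6937)=2.6341; B=V−Δ·S=-30.1988
Node (3,2) S=28.1336: V=(p*·30.3843+(1−p*)·18.8495)/1.02=28.1336; Δ=(30.3843−18.8495)/(30.3843−18.8495)=1.0000; B=V−Δ·S=0.0000
Node (3,3) S=45.3496: V=(p*·48.9776+(1−p*)·30.3843)/1.02=45.3496; Δ=(48.9776−30.3843)/(48.9776−30.3843)=1.0000; B=V−Δ·S=0.0000
Node (2,0) S=16.1604: V=(p*·15.7755+(1−p*)·0.0000)/1.02=13.2028; Δ=(15.7755−0.0000)/(17.4532−10.8275)=2.3809; B=V−Δ·S=-25.2740
Node (2,1) S=26.0496: V=(p*·28.1336+(1−p*)·15.7755)/1.02=25.8089; Δ=(28.1336−15.7755)/(28.1336−17.4532)=1.1571; B=V−Δ·S=-4.3327
Node (2,2) S=41.9904: V=(p*·45.3496+(1−p*)·28.1336)/1.02=41.9904; Δ=(45.3496−28.1336)/(45.3496−28.1336)=1.0000; B=V−Δ·S=0.0000
Node (1,0) S=24.1200: V=(p*·25.8089+(1−p*)·13.2028)/1.02=23.4942; Δ=(25.8089−13.2028)/(26.0496−16.1604)=1.2747; B=V−Δ·S=-7.2522
Node (1,1) S=38.8800: V=(p*·41.9904+(1−p*)·25.8089)/1.02=38.8455; Δ=(41.9904−25.8089)/(41.9904−26.0496)=1.0151; B=V−Δ·S=-0.6216
Node (0,0) S=36.0000: V=(p*·38.8455+(1−p*)·23.4942)/1.02=35.8813; Δ=(38.8455−23.4942)/(38.8800−24.1200)=1.0401; B=V−Δ·S=-1.5607
The time-0 hedge costs 35.8813, which is the no-arbitrage price.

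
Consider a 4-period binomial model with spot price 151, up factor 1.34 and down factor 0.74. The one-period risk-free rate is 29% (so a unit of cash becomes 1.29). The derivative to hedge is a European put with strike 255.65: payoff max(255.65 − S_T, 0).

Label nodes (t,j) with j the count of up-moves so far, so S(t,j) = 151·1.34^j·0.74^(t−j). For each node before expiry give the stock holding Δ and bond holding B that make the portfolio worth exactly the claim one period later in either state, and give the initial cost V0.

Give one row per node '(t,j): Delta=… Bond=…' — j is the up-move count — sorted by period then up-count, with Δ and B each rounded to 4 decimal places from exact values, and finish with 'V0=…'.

(0,0): Delta=-0.1224 Bond=19.9739
(1,0): Delta=-0.9005 Bond=112.7140
(1,1): Delta=-0.0833 Bond=17.8620
(2,0): Delta=-1.0000 Bond=153.6266
(2,1): Delta=-0.8955 Bond=144.6533
(2,2): Delta=-0.0426 Bond=11.9865
(3,0): Delta=-1.0000 Bond=198.1783
(3,1): Delta=-1.0000 Bond=198.1783
(3,2): Delta=-0.8903 Bond=185.5504
(3,3): Delta=0.0000 Bond=0.0000
V0=1.4918

The replicating-portfolio and risk-neutral prices coincide; use p* = (1.29−0.74)/(1.34−0.74) = 0.9167 for the latter.
At expiry t=4: V(4,0)=210.3703, V(4,1)=173.6570, V(4,2)=107.1761, V(4,3)=0.0000, V(4,4)=0.0000
  t=3,j=0: stock 61.1888 → up 81.9930 (V=173.6570), down 45.2797 (V=210.3703). Price 136.9895; hedge Δ=-1.0000, bond B=198.1783.
  t=3,j=1: stock 110.8014 → up 148.4739 (V=107.1761), down 81.9930 (V=173.6570). Price 87.3769; hedge Δ=-1.0000, bond B=198.1783.
  t=3,j=2: stock 200.6403 → up 268.8581 (V=0.0000), down 148.4739 (V=107.1761). Price 6.9235; hedge Δ=-0.8903, bond B=185.5504.
  t=3,j=3: stock 363.3217 → up 486.8511 (V=0.0000), down 268.8581 (V=0.0000). Price 0.0000; hedge Δ=0.0000, bond B=0.0000.
  t=2,j=0: stock 82.6876 → up 110.8014 (V=87.3769), down 61.1888 (V=136.9895). Price 70.9390; hedge Δ=-1.0000, bond B=153.6266.
  t=2,j=1: stock 149.7316 → up 200.6403 (V=6.9235), down 110.8014 (V=87.3769). Price 10.5643; hedge Δ=-0.8955, bond B=144.6533.
  t=2,j=2: stock 271.1356 → up 363.3217 (V=0.0000), down 200.6403 (V=6.9235). Price 0.4473; hedge Δ=-0.0426, bond B=11.9865.
  t=1,j=0: stock 111.7400 → up 149.7316 (V=10.5643), down 82.6876 (V=70.9390). Price 12.0896; hedge Δ=-0.9005, bond B=112.7140.
  t=1,j=1: stock 202.3400 → up 271.1356 (V=0.4473), down 149.7316 (V=10.5643). Price 1.0003; hedge Δ=-0.0833, bond B=17.8620.
  t=0,j=0: stock 151.0000 → up 202.3400 (V=1.0003), down 111.7400 (V=12.0896). Price 1.4918; hedge Δ=-0.1224, bond B=19.9739.
Each (Δ,B) replicates both successor values, so the strategy is self-financing and V0 is arbitrage-free.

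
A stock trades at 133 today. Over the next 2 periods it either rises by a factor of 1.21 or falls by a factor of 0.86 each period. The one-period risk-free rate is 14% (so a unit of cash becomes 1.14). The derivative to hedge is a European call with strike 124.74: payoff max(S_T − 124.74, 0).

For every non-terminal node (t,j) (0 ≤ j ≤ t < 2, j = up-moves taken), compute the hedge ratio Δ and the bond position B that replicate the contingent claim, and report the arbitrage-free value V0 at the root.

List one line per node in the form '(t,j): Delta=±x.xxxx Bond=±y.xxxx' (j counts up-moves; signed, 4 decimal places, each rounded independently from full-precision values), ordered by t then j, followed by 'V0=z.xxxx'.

No-arbitrage ⇒ martingale measure with p* = (R−d)/(u−d) = 0.8000.
Terminal payoffs: V(2,0)=0.0000, V(2,1)=13.6598, V(2,2)=69.9853
Node (1,0) S=114.3800: V=(p*·13.6598+(1−p*)·0.0000)/1.14=9.5858; Δ=(13.6598−0.0000)/(138.3998−98.3668)=0.3412; B=V−Δ·S=-29.4422
Node (1,1) S=160.9300: V=(p*·69.9853+(1−p*)·13.6598)/1.14=51.5089; Δ=(69.9853−13.6598)/(194.7253−138.3998)=1.0000; B=V−Δ·S=-109.4211
Node (0,0) S=133.0000: V=(p*·51.5089+(1−p*)·9.5858)/1.14=37.8284; Δ=(51.5089−9.5858)/(160.9300−114.3800)=0.9006; B=V−Δ·S=-81.9520
Root portfolio cost Δ·133+B reproduces V0=37.8284.

(0,0): Delta=0.9006 Bond=-81.9520
(1,0): Delta=0.3412 Bond=-29.4422
(1,1): Delta=1.0000 Bond=-109.4211
V0=37.8284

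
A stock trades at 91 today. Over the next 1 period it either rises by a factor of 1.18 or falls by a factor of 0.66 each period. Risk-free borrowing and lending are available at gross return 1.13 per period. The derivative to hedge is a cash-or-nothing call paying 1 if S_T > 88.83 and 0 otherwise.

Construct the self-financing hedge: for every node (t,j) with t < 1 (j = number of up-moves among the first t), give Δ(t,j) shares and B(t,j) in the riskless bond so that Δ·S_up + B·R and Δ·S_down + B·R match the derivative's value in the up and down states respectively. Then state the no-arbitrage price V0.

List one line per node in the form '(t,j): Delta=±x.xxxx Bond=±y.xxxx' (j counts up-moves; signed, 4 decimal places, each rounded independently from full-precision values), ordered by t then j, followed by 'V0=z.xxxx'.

(0,0): Delta=0.0211 Bond=-1.1232
V0=0.7999

Risk-neutral probability p* = (R−d)/(u−d) = (1.13−0.66)/(1.18−0.66) = 0.9038.
Payoff layer (t=1): V(1,0)=0.0000, V(1,1)=1.0000
  t=0,j=0: stock 91.0000 → up 107.3800 (V=1.0000), down 60.0600 (V=0.0000). Price 0.7999; hedge Δ=0.0211, bond B=-1.1232.
Each (Δ,B) replicates both successor values, so the strategy is self-financing and V0 is arbitrage-free.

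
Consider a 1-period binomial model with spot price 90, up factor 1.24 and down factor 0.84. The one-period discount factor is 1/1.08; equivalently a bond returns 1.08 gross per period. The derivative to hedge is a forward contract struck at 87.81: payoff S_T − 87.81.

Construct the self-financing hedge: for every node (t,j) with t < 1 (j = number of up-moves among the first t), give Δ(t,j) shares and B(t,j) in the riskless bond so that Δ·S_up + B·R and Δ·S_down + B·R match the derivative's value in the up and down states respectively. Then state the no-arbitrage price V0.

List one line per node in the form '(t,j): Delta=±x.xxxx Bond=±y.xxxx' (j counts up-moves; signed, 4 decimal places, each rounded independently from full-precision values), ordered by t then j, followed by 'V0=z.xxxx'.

(0,0): Delta=1.0000 Bond=-81.3056
V0=8.6944

The replicating-portfolio and risk-neutral prices coincide; use p* = (1.08−0.84)/(1.24−0.84) = 0.6000 for the latter.
Payoff layer (t=1): V(1,0)=-12.2100, V(1,1)=23.7900
  t=0,j=0: stock 90.0000 → up 111.6000 (V=23.7900), down 75.6000 (V=-12.2100). Price 8.6944; hedge Δ=1.0000, bond B=-81.3056.
Each (Δ,B) replicates both successor values, so the strategy is self-financing and V0 is arbitrage-free.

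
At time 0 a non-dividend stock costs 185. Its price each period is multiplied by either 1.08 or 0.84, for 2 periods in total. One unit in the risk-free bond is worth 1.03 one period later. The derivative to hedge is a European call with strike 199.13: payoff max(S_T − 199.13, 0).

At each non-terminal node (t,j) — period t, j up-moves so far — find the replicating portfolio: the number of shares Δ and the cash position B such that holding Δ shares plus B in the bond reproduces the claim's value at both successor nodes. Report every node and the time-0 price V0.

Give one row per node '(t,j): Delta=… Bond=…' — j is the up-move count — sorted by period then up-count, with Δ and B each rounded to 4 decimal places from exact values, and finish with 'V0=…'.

(0,0): Delta=0.2883 Bond=-43.4965
(1,0): Delta=0.0000 Bond=0.0000
(1,1): Delta=0.3473 Bond=-56.5913
V0=9.8385

Since d<R<u, set p* = (R−d)/(u−d) = 0.7917; price each node as the discounted p*-expectation of its children.
Payoff layer (t=2): V(2,0)=0.0000, V(2,1)=0.0000, V(2,2)=16.6540
Node (1,0) S=155.4000: V=(p*·0.0000+(1−p*)·0.0000)/1.03=0.0000; Δ=(0.0000−0.0000)/(167.8320−130.5360)=0.0000; B=V−Δ·S=0.0000
Node (1,1) S=199.8000: V=(p*·16.6540+(1−p*)·0.0000)/1.03=12.8004; Δ=(16.6540−0.0000)/(215.7840−167.8320)=0.3473; B=V−Δ·S=-56.5913
Node (0,0) S=185.0000: V=(p*·12.8004+(1−p*)·0.0000)/1.03=9.8385; Δ=(12.8004−0.0000)/(199.8000−155.4000)=0.2883; B=V−Δ·S=-43.4965
The time-0 hedge costs 9.8385, which is the no-arbitrage price.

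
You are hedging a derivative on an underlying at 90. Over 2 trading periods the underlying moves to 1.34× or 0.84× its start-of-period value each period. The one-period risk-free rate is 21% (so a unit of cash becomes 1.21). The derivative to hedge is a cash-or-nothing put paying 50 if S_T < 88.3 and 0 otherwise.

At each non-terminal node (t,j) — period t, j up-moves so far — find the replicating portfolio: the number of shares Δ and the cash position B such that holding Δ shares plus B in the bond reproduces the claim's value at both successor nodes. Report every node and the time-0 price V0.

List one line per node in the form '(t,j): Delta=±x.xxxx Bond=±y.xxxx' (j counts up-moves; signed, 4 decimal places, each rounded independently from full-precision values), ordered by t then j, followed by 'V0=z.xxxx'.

(0,0): Delta=-0.2388 Bond=23.7962
(1,0): Delta=-1.3228 Bond=110.7438
(1,1): Delta=0.0000 Bond=0.0000
V0=2.3086

No-arbitrage ⇒ martingale measure with p* = (R−d)/(u−d) = 0.7400.
Payoff layer (t=2): V(2,0)=50.0000, V(2,1)=0.0000, V(2,2)=0.0000
Node (1,0) S=75.6000: V=(p*·0.0000+(1−p*)·50.0000)/1.21=10.7438; Δ=(0.0000−50.0000)/(101.3040−63.5040)=-1.3228; B=V−Δ·S=110.7438
Node (1,1) S=120.6000: V=(p*·0.0000+(1−p*)·0.0000)/1.21=0.0000; Δ=(0.0000−0.0000)/(161.6040−101.3040)=0.0000; B=V−Δ·S=0.0000
Node (0,0) S=90.0000: V=(p*·0.0000+(1−p*)·10.7438)/1.21=2.3086; Δ=(0.0000−10.7438)/(120.6000−75.6000)=-0.2388; B=V−Δ·S=23.7962
Each (Δ,B) replicates both successor values, so the strategy is self-financing and V0 is arbitrage-free.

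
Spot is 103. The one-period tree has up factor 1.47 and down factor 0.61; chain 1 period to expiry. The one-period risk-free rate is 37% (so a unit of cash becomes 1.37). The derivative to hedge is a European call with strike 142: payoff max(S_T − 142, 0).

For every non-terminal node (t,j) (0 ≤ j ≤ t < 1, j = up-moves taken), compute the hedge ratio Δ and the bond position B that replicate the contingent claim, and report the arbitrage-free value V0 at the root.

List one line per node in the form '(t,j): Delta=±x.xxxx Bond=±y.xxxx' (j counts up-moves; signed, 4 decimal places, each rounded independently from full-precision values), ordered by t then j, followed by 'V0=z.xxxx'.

Under the risk-neutral measure, an up-move has probability p* = (R−d)/(u−d) = 0.8837 and values discount at R = 1.37.
Payoff layer (t=1): V(1,0)=0.0000, V(1,1)=9.4100
Node (0,0) S=103.0000: V=(p*·9.4100+(1−p*)·0.0000)/1.37=6.0699; Δ=(9.4100−0.0000)/(151.4100−62.8300)=0.1062; B=V−Δ·S=-4.8719
Root portfolio cost Δ·103+B reproduces V0=6.0699.

(0,0): Delta=0.1062 Bond=-4.8719
V0=6.0699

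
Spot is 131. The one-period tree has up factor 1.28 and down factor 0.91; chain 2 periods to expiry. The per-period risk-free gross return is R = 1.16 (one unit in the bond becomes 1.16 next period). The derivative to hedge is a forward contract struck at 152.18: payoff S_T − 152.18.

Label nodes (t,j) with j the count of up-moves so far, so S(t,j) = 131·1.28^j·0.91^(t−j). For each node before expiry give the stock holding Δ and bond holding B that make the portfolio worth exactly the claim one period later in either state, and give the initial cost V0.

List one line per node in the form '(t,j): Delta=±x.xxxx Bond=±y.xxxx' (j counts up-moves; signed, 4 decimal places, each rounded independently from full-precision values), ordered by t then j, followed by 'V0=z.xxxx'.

No-arbitrage ⇒ martingale measure with p* = (R−d)/(u−d) = 0.6757.
Terminal payoffs: V(2,0)=-43.6989, V(2,1)=0.4088, V(2,2)=62.4504
  t=1,j=0: stock 119.2100 → up 152.5888 (V=0.4088), down 108.4811 (V=-43.6989). Price -11.9797; hedge Δ=1.0000, bond B=-131.1897.
  t=1,j=1: stock 167.6800 → up 214.6304 (V=62.4504), down 152.5888 (V=0.4088). Price 36.4903; hedge Δ=1.0000, bond B=-131.1897.
  t=0,j=0: stock 131.0000 → up 167.6800 (V=36.4903), down 119.2100 (V=-11.9797). Price 17.9055; hedge Δ=1.0000, bond B=-113.0945.
Each (Δ,B) replicates both successor values, so the strategy is self-financing and V0 is arbitrage-free.

(0,0): Delta=1.0000 Bond=-113.0945
(1,0): Delta=1.0000 Bond=-131.1897
(1,1): Delta=1.0000 Bond=-131.1897
V0=17.9055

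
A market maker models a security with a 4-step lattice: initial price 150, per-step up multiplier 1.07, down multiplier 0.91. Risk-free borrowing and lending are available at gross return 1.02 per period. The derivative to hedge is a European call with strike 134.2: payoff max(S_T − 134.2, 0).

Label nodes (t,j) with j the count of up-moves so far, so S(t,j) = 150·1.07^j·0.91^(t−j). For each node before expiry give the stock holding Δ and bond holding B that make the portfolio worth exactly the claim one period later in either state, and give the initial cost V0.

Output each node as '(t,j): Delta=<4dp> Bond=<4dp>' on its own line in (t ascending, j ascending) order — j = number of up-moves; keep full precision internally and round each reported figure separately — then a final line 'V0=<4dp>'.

(0,0): Delta=0.8735 Bond=-103.7060
(1,0): Delta=0.6717 Bond=-78.2268
(1,1): Delta=0.9516 Bond=-118.3044
(2,0): Delta=0.2718 Bond=-30.1183
(2,1): Delta=0.8263 Bond=-102.3699
(2,2): Delta=1.0000 Bond=-128.9889
(3,0): Delta=0.0000 Bond=0.0000
(3,1): Delta=0.3768 Bond=-44.6845
(3,2): Delta=1.0000 Bond=-131.5686
(3,3): Delta=1.0000 Bond=-131.5686
V0=27.3235

Under the risk-neutral measure, an up-move has probability p* = (R−d)/(u−d) = 0.6875 and values discount at R = 1.02.
Payoff layer (t=4): V(4,0)=0.0000, V(4,1)=0.0000, V(4,2)=8.0138, V(4,3)=33.0184, V(4,4)=62.4194
(3,0): S=113.0357. Δ = (V_up−V_dn)/(S_up−S_dn) = (0.0000−0.0000)/(120.9481−102.8624) = 0.0000. V = [p*·0.0000 + (1−p*)·0.0000]/1.02 = 0.0000. B = V − Δ·S = 0.0000.
(3,1): S=132.9101. Δ = (V_up−V_dn)/(S_up−S_dn) = (8.0138−0.0000)/(142.2138−120.9481) = 0.3768. V = [p*·8.0138 + (1−p*)·0.0000]/1.02 = 5.4014. B = V − Δ·S = -44.6845.
(3,2): S=156.2789. Δ = (V_up−V_dn)/(S_up−S_dn) = (33.0184−8.0138)/(167.2184−142.2138) = 1.0000. V = [p*·33.0184 + (1−p*)·8.0138]/1.02 = 24.7102. B = V − Δ·S = -131.5686.
(3,3): S=183.7565. Δ = (V_up−V_dn)/(S_up−S_dn) = (62.4194−33.0184)/(196.6194−167.2184) = 1.0000. V = [p*·62.4194 + (1−p*)·33.0184]/1.02 = 52.1878. B = V − Δ·S = -131.5686.
(2,0): S=124.2150. Δ = (V_up−V_dn)/(S_up−S_dn) = (5.4014−0.0000)/(132.9101−113.0357) = 0.2718. V = [p*·5.4014 + (1−p*)·0.0000]/1.02 = 3.6407. B = V − Δ·S = -30.1183.
(2,1): S=146.0550. Δ = (V_up−V_dn)/(S_up−S_dn) = (24.7102−5.4014)/(156.2789−132.9101) = 0.8263. V = [p*·24.7102 + (1−p*)·5.4014]/1.02 = 18.3100. B = V − Δ·S = -102.3699.
(2,2): S=171.7350. Δ = (V_up−V_dn)/(S_up−S_dn) = (52.1878−24.7102)/(183.7565−156.2789) = 1.0000. V = [p*·52.1878 + (1−p*)·24.7102]/1.02 = 42.7461. B = V − Δ·S = -128.9889.
(1,0): S=136.5000. Δ = (V_up−V_dn)/(S_up−S_dn) = (18.3100−3.6407)/(146.0550−124.2150) = 0.6717. V = [p*·18.3100 + (1−p*)·3.6407]/1.02 = 13.4567. B = V − Δ·S = -78.2268.
(1,1): S=160.5000. Δ = (V_up−V_dn)/(S_up−S_dn) = (42.7461−18.3100)/(171.7350−146.0550) = 0.9516. V = [p*·42.7461 + (1−p*)·18.3100]/1.02 = 34.4214. B = V − Δ·S = -118.3044.
(0,0): S=150.0000. Δ = (V_up−V_dn)/(S_up−S_dn) = (34.4214−13.4567)/(160.5000−136.5000) = 0.8735. V = [p*·34.4214 + (1−p*)·13.4567]/1.02 = 27.3235. B = V − Δ·S = -103.7060.
The time-0 hedge costs 27.3235, which is the no-arbitrage price.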